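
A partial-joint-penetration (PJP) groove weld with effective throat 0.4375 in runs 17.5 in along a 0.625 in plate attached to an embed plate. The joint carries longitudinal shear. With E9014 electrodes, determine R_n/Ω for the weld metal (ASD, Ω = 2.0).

R_n/Ω ≈ 207 kips

E90XX → F_EXX = 90 ksi.
Effective throat (given) t_e = 0.4375 in.
A_we = 0.4375 × 17.5 = 7.656 in².
F_nw = 0.6 F_EXX = 54 ksi.
R_n/Ω = (54 × 7.656) / 2.0 = 206.7 kips.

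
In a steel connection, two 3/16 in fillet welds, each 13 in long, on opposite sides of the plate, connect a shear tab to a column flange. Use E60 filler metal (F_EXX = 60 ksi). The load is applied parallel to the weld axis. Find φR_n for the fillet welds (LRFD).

Effective throat t_e = 0.707 × 0.1875 = 0.1326 in.
Total length L = 26 in; A_we = 0.1326 × 26 = 3.447 in².
F_nw = 0.6 F_EXX = 0.6 × 60 = 36 ksi.
φR_n = 0.75 × 36 × 3.447 = 93.06 kips.

φR_n ≈ 93.1 kips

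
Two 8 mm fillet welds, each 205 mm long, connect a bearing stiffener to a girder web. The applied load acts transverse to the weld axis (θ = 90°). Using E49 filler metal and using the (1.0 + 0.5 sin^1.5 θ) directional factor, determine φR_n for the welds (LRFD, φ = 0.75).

E49XX → F_EXX = 490 MPa.
t_e = 0.707 × 8 = 5.656 mm; A_we = 5.656 × 410 = 2319 mm².
Directional factor: 1.0 + 0.5 sin^1.5(90°) = 1.5.
F_nw = 0.6 × 490 × 1.5 = 441 MPa.
φR_n = 0.75 × 441 × 2319 × 10⁻³ = 767 kN.

φR_n ≈ 767 kN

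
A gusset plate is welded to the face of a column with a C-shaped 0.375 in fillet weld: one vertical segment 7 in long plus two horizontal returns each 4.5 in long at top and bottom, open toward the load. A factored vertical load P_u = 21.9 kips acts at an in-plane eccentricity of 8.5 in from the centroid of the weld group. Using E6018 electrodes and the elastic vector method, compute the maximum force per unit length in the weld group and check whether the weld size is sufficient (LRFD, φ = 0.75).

f_max ≈ 6.11 kip/in; adequate

E60XX → F_EXX = 60 ksi.
Total weld length L_w = 16 in. Treat welds as unit-width lines.
Centroid: x̄ = 2×4.5×2.25 / 16 = 1.266 in from the vertical weld.
Polar moment about centroid: J = I_x + I_y = [7³/12 + 2×4.5×3.5²] + [7×1.266² + 2(4.5³/12 + 4.5×0.9844²)] = 174 in³.
Direct shear f_v = P/L_w = 21.9 / 16 = 1.369 kip/in (vertical).
Torsion M = P·e = 21.9 × 8.5 = 186.15 kip·in.
Critical point at (x, y) = (3.234, 3.5) from centroid. f_tx = M·y/J = 3.745 kip/in; f_ty = M·x/J = 3.461 kip/in.
Resultant f_max = √[f_tx² + (f_v + f_ty)²] = √[3.745² + (1.369 + 3.461)²] = 6.112 kip/in.
Capacity per unit length: φr_n = 0.75 × 0.6 × 60 × (0.707 × 0.375) = 7.158 kip/in.
6.112 ≤ 7.158 → adequate.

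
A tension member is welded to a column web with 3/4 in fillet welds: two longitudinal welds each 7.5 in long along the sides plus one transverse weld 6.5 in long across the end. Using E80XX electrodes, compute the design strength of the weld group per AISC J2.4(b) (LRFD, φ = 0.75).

φR_n ≈ 430 kips

E80XX → F_EXX = 80 ksi.
t_e = 0.707 × 0.75 = 0.5302 in.
R_nwl = 0.6 × 80 × 0.5302 × 15 = 381.8 kips (longitudinal, 2 welds).
R_nwt = 0.6 × 80 × 0.5302 × 6.5 = 165.4 kips (transverse, base value).
(i) R_nwl + R_nwt = 547.2 kips; (ii) 0.85 R_nwl + 1.5 R_nwt = 572.7 kips.
R_n = max = 572.7 kips [governs: (ii)]; φR_n = 429.5 kips.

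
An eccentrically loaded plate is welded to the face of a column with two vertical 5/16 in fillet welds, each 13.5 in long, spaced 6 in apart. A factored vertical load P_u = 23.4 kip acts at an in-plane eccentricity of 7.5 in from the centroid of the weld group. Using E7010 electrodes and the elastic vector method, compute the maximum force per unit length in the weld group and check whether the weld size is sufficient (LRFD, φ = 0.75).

f_max ≈ 2.47 kip/in; adequate

E70XX → F_EXX = 70 ksi.
Total weld length L_w = 27 in. Treat welds as unit-width lines.
Polar moment about centroid: J = 2[d³/12 + d(b/2)²] = 2[13.5³/12 + 13.5×3²] = 653.1 in³.
Direct shear f_v = P/L_w = 23.4 / 27 = 0.8667 kip/in (vertical).
Torsion M = P·e = 23.4 × 7.5 = 175.5 kip·in.
Critical point at (x, y) = (3, 6.75) from centroid. f_tx = M·y/J = 1.814 kip/in; f_ty = M·x/J = 0.8062 kip/in.
Resultant f_max = √[f_tx² + (f_v + f_ty)²] = √[1.814² + (0.8667 + 0.8062)²] = 2.468 kip/in.
Capacity per unit length: φr_n = 0.75 × 0.6 × 70 × (0.707 × 0.3125) = 6.96 kip/in.
2.468 ≤ 6.96 → adequate.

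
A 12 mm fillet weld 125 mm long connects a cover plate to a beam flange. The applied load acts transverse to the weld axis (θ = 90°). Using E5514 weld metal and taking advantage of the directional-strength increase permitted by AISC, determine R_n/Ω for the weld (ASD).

R_n/Ω ≈ 262 kN

E55XX → F_EXX = 550 MPa.
t_e = 0.707 × 12 = 8.484 mm; A_we = 8.484 × 125 = 1060 mm².
Directional factor: 1.0 + 0.5 sin^1.5(90°) = 1.5.
F_nw = 0.6 × 550 × 1.5 = 495 MPa.
R_n/Ω = (495 × 1060) / 2.0 × 10⁻³ = 262.5 kN.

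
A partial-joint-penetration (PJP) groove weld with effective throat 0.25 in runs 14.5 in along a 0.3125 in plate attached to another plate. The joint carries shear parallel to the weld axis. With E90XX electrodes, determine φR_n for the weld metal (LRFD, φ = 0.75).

E90XX → F_EXX = 90 ksi.
Effective throat (given) t_e = 0.25 in.
A_we = 0.25 × 14.5 = 3.625 in².
F_nw = 0.6 F_EXX = 54 ksi.
φR_n = 0.75 × 54 × 3.625 = 146.8 kip.

φR_n ≈ 147 kip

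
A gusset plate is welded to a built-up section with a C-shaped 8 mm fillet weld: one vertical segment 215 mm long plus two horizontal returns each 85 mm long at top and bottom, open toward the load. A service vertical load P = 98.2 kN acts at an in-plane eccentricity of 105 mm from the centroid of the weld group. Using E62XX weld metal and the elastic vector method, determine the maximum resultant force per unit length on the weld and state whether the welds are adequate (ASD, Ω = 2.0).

f_max ≈ 599 N/mm; adequate

E62XX → F_EXX = 620 MPa.
Total weld length L_w = 385 mm. Treat welds as unit-width lines.
Centroid: x̄ = 2×85×42.5 / 385 = 18.77 mm from the vertical weld.
Polar moment about centroid: J = I_x + I_y = [215³/12 + 2×85×107.5²] + [215×18.77² + 2(85³/12 + 85×23.73²)] = 3067000 mm³.
Direct shear f_v = P/L_w = 98.2×10³ / 385 = 255.1 N/mm (vertical).
Torsion M = P·e = 98.2×10³ × 105 = 10311000 N·mm.
Critical point at (x, y) = (66.23, 107.5) from centroid. f_tx = M·y/J = 361.5 N/mm; f_ty = M·x/J = 222.7 N/mm.
Resultant f_max = √[f_tx² + (f_v + f_ty)²] = √[361.5² + (255.1 + 222.7)²] = 599.1 N/mm.
Capacity per unit length: r_n/Ω = (1/2.0) × 0.6 × 620 × (0.707 × 8) = 1052 N/mm.
599.1 ≤ 1052 → adequate.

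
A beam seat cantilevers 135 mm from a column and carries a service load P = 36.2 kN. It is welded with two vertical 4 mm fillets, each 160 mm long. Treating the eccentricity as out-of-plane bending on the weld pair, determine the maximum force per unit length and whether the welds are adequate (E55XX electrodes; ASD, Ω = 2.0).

f_max ≈ 584 N/mm; NOT adequate

E55XX → F_EXX = 550 MPa.
L_w = 2 × 160 = 320 mm; section modulus (unit throat) S = 2 × L²/6 = 8533 mm².
Direct shear f_v = P/L_w = 36.2×10³/320 = 113.1 N/mm.
Moment M = P × e = 36.2×10³ × 135 = 4887000 N·mm; bending f_b = M/S = 572.7 N/mm.
f_max = √(f_v² + f_b²) = √(113.1² + 572.7²) = 583.8 N/mm.
r_n/Ω = (1/2.0) × 0.6 × 550 × (0.707 × 4) = 466.6 N/mm → NOT adequate.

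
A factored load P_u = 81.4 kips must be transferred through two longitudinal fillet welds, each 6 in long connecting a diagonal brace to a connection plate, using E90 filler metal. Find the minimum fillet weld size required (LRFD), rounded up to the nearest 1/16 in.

E90XX → F_EXX = 90 ksi.
Total weld length L = 12 in.
Required throat t_e = P_u / (φ × 0.6 F_EXX × L) = 81.4 / (0.75 × 0.6 × 90 × 12) = 0.1675 in.
Required leg w = t_e / 0.707 = 0.2369 in → use 1/4 in.

w = 1/4 in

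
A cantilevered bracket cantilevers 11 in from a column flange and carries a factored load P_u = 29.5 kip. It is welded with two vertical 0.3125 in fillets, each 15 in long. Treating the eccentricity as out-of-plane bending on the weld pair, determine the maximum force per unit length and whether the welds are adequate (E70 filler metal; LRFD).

f_max ≈ 4.44 kip/in; adequate

E70XX → F_EXX = 70 ksi.
L_w = 2 × 15 = 30 in; section modulus (unit throat) S = 2 × L²/6 = 75 in².
Direct shear f_v = P/L_w = 29.5/30 = 0.9833 kip/in.
Moment M = P × e = 29.5 × 11 = 324.5 kip·in; bending f_b = M/S = 4.327 kip/in.
f_max = √(f_v² + f_b²) = √(0.9833² + 4.327²) = 4.437 kip/in.
φr_n = 0.75 × 0.6 × 70 × (0.707 × 0.3125) = 6.96 kip/in → adequate.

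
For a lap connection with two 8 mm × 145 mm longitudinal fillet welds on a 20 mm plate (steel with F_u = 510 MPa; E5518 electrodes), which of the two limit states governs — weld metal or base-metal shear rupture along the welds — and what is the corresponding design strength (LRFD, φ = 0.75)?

E55XX → F_EXX = 550 MPa.
t_e = 0.707 × 8 = 5.656 mm; L = 290 mm.
Weld metal: φR_n = 0.75 × 0.6 × 550 × 5.656 × 290 × 10⁻³ = 406 kN.
Base metal (shear rupture): φR_n = 0.75 × 0.6 × 510 × 20 × 290 × 10⁻³ = 1331 kN.
Governing: weld metal.

φR_n ≈ 406 kN (weld metal governs)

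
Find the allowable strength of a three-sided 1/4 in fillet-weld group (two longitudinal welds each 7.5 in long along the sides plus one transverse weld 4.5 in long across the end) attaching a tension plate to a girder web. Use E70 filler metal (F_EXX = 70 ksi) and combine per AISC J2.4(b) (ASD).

R_n/Ω ≈ 72.4 kip

t_e = 0.707 × 0.25 = 0.1767 in.
R_nwl = 0.6 × 70 × 0.1767 × 15 = 111.4 kip (longitudinal, 2 welds).
R_nwt = 0.6 × 70 × 0.1767 × 4.5 = 33.41 kip (transverse, base value).
(i) R_nwl + R_nwt = 144.8 kip; (ii) 0.85 R_nwl + 1.5 R_nwt = 144.8 kip.
R_n = max = 144.8 kip [governs: (ii)]; R_n/Ω = 72.38 kip.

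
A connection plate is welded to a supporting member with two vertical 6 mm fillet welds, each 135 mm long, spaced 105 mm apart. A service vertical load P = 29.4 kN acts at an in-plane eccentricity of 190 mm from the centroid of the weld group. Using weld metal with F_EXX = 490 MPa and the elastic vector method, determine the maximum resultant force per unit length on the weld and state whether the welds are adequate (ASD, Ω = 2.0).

Total weld length L_w = 270 mm. Treat welds as unit-width lines.
Polar moment about centroid: J = 2[d³/12 + d(b/2)²] = 2[135³/12 + 135×52.5²] = 1154000 mm³.
Direct shear f_v = P/L_w = 29.4×10³ / 270 = 108.9 N/mm (vertical).
Torsion M = P·e = 29.4×10³ × 190 = 5586000 N·mm.
Critical point at (x, y) = (52.5, 67.5) from centroid. f_tx = M·y/J = 326.7 N/mm; f_ty = M·x/J = 254.1 N/mm.
Resultant f_max = √[f_tx² + (f_v + f_ty)²] = √[326.7² + (108.9 + 254.1)²] = 488.3 N/mm.
Capacity per unit length: r_n/Ω = (1/2.0) × 0.6 × 490 × (0.707 × 6) = 623.6 N/mm.
488.3 ≤ 623.6 → adequate.

f_max ≈ 488 N/mm; adequate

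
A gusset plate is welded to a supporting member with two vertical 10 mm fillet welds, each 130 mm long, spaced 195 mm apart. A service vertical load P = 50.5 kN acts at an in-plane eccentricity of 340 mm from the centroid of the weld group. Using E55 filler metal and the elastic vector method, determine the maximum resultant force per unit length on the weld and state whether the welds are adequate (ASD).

f_max ≈ 877 N/mm; adequate

E55XX → F_EXX = 550 MPa.
Total weld length L_w = 260 mm. Treat welds as unit-width lines.
Polar moment about centroid: J = 2[d³/12 + d(b/2)²] = 2[130³/12 + 130×97.5²] = 2838000 mm³.
Direct shear f_v = P/L_w = 50.5×10³ / 260 = 194.2 N/mm (vertical).
Torsion M = P·e = 50.5×10³ × 340 = 17170000 N·mm.
Critical point at (x, y) = (97.5, 65) from centroid. f_tx = M·y/J = 393.3 N/mm; f_ty = M·x/J = 589.9 N/mm.
Resultant f_max = √[f_tx² + (f_v + f_ty)²] = √[393.3² + (194.2 + 589.9)²] = 877.2 N/mm.
Capacity per unit length: r_n/Ω = (1/2.0) × 0.6 × 550 × (0.707 × 10) = 1167 N/mm.
877.2 ≤ 1167 → adequate.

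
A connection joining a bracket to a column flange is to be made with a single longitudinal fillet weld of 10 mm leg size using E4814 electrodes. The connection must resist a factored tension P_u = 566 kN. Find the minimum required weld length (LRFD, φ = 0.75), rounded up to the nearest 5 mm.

L = 375 mm

E48XX → F_EXX = 480 MPa.
Throat t_e = 0.707 × 10 = 7.07 mm.
φr_n = 0.75 × 0.6 × 480 × 7.07 × 10⁻³ = 1.527 kN/mm.
L_req = P_u / φr_n = 566 / 1.527 = 370.6 mm total.
Round up → use L = 375 mm.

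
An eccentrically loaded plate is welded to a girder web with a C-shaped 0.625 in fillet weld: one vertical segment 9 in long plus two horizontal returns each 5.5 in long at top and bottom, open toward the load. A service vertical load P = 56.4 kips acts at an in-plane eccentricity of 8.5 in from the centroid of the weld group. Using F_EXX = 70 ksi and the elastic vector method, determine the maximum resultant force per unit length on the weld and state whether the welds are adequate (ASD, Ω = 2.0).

f_max ≈ 10.4 kip/in; NOT adequate

Total weld length L_w = 20 in. Treat welds as unit-width lines.
Centroid: x̄ = 2×5.5×2.75 / 20 = 1.512 in from the vertical weld.
Polar moment about centroid: J = I_x + I_y = [9³/12 + 2×5.5×4.5²] + [9×1.512² + 2(5.5³/12 + 5.5×1.238²)] = 348.7 in³.
Direct shear f_v = P/L_w = 56.4 / 20 = 2.82 kip/in (vertical).
Torsion M = P·e = 56.4 × 8.5 = 479.4 kip·in.
Critical point at (x, y) = (3.987, 4.5) from centroid. f_tx = M·y/J = 6.187 kip/in; f_ty = M·x/J = 5.483 kip/in.
Resultant f_max = √[f_tx² + (f_v + f_ty)²] = √[6.187² + (2.82 + 5.483)²] = 10.35 kip/in.
Capacity per unit length: r_n/Ω = (1/2.0) × 0.6 × 70 × (0.707 × 0.625) = 9.279 kip/in.
10.35 > 9.279 → NOT adequate.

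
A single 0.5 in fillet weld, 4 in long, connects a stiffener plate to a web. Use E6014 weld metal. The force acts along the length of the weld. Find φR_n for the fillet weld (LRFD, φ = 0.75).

φR_n ≈ 38.2 kip

E60XX → F_EXX = 60 ksi.
Effective throat t_e = 0.707 × 0.5 = 0.3535 in.
Total length L = 4 in; A_we = 0.3535 × 4 = 1.414 in².
F_nw = 0.6 F_EXX = 0.6 × 60 = 36 ksi.
φR_n = 0.75 × 36 × 1.414 = 38.18 kip.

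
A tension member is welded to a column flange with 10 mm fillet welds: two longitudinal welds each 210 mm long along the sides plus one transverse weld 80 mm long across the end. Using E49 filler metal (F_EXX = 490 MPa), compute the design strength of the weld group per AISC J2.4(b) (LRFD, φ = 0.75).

φR_n ≈ 779 kN

t_e = 0.707 × 10 = 7.07 mm.
R_nwl = 0.6 × 490 × 7.07 × 420 × 10⁻³ = 873 kN (longitudinal, 2 welds).
R_nwt = 0.6 × 490 × 7.07 × 80 × 10⁻³ = 166.3 kN (transverse, base value).
(i) R_nwl + R_nwt = 1039 kN; (ii) 0.85 R_nwl + 1.5 R_nwt = 991.5 kN.
R_n = max = 1039 kN [governs: (i)]; φR_n = 779.5 kN.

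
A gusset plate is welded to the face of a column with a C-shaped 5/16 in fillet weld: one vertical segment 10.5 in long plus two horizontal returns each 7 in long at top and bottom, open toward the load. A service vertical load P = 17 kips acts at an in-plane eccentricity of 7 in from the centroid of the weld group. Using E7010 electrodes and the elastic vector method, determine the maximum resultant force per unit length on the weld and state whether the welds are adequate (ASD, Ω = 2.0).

E70XX → F_EXX = 70 ksi.
Total weld length L_w = 24.5 in. Treat welds as unit-width lines.
Centroid: x̄ = 2×7×3.5 / 24.5 = 2 in from the vertical weld.
Polar moment about centroid: J = I_x + I_y = [10.5³/12 + 2×7×5.25²] + [10.5×2² + 2(7³/12 + 7×1.5²)] = 613 in³.
Direct shear f_v = P/L_w = 17 / 24.5 = 0.6939 kip/in (vertical).
Torsion M = P·e = 17 × 7 = 119 kip·in.
Critical point at (x, y) = (5, 5.25) from centroid. f_tx = M·y/J = 1.019 kip/in; f_ty = M·x/J = 0.9706 kip/in.
Resultant f_max = √[f_tx² + (f_v + f_ty)²] = √[1.019² + (0.6939 + 0.9706)²] = 1.952 kip/in.
Capacity per unit length: r_n/Ω = (1/2.0) × 0.6 × 70 × (0.707 × 0.3125) = 4.64 kip/in.
1.952 ≤ 4.64 → adequate.

f_max ≈ 1.95 kip/in; adequate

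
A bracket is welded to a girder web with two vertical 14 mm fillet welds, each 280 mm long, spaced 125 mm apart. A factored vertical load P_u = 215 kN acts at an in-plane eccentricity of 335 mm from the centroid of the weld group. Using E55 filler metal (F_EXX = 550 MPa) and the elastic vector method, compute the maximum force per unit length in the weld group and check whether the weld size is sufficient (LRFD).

f_max ≈ 2080 N/mm; adequate

Total weld length L_w = 560 mm. Treat welds as unit-width lines.
Polar moment about centroid: J = 2[d³/12 + d(b/2)²] = 2[280³/12 + 280×62.5²] = 5846000 mm³.
Direct shear f_v = P/L_w = 215×10³ / 560 = 383.9 N/mm (vertical).
Torsion M = P·e = 215×10³ × 335 = 72025000 N·mm.
Critical point at (x, y) = (62.5, 140) from centroid. f_tx = M·y/J = 1725 N/mm; f_ty = M·x/J = 770 N/mm.
Resultant f_max = √[f_tx² + (f_v + f_ty)²] = √[1725² + (383.9 + 770)²] = 2075 N/mm.
Capacity per unit length: φr_n = 0.75 × 0.6 × 550 × (0.707 × 14) = 2450 N/mm.
2075 ≤ 2450 → adequate.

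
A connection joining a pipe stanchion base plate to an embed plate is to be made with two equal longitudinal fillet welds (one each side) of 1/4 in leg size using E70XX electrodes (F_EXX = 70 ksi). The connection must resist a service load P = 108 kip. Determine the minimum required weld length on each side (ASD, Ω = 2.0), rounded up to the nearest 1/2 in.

Throat t_e = 0.707 × 0.25 = 0.1767 in.
r_n/Ω = (0.6 × 70 × 0.1767) / 2.0 = 3.712 kip/in.
L_req = P / (r_n/Ω) = 108 / 3.712 = 29.1 in total.
Per side: 29.1 / 2 = 14.55 in.
Round up → use L = 15 in on each side.

L = 15 in on each side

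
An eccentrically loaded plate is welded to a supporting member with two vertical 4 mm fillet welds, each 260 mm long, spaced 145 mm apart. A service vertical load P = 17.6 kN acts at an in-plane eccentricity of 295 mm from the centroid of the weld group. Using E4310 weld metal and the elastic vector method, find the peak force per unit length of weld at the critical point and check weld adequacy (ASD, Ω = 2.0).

f_max ≈ 156 N/mm; adequate

E43XX → F_EXX = 430 MPa.
Total weld length L_w = 520 mm. Treat welds as unit-width lines.
Polar moment about centroid: J = 2[d³/12 + d(b/2)²] = 2[260³/12 + 260×72.5²] = 5663000 mm³.
Direct shear f_v = P/L_w = 17.6×10³ / 520 = 33.85 N/mm (vertical).
Torsion M = P·e = 17.6×10³ × 295 = 5192000 N·mm.
Critical point at (x, y) = (72.5, 130) from centroid. f_tx = M·y/J = 119.2 N/mm; f_ty = M·x/J = 66.47 N/mm.
Resultant f_max = √[f_tx² + (f_v + f_ty)²] = √[119.2² + (33.85 + 66.47)²] = 155.8 N/mm.
Capacity per unit length: r_n/Ω = (1/2.0) × 0.6 × 430 × (0.707 × 4) = 364.8 N/mm.
155.8 ≤ 364.8 → adequate.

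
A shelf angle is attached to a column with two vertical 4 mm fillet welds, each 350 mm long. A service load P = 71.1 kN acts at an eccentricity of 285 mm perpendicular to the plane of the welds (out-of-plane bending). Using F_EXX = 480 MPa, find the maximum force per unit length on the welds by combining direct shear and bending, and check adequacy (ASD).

L_w = 2 × 350 = 700 mm; section modulus (unit throat) S = 2 × L²/6 = 40830 mm².
Direct shear f_v = P/L_w = 71.1×10³/700 = 101.6 N/mm.
Moment M = P × e = 71.1×10³ × 285 = 20264000 N·mm; bending f_b = M/S = 496.2 N/mm.
f_max = √(f_v² + f_b²) = √(101.6² + 496.2²) = 506.5 N/mm.
r_n/Ω = (1/2.0) × 0.6 × 480 × (0.707 × 4) = 407.2 N/mm → NOT adequate.

f_max ≈ 507 N/mm; NOT adequate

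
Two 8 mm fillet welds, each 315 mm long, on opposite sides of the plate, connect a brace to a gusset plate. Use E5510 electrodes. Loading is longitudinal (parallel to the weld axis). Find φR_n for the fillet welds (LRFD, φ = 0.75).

E55XX → F_EXX = 550 MPa.
Effective throat t_e = 0.707 × 8 = 5.656 mm.
Total length L = 630 mm; A_we = 5.656 × 630 = 3563 mm².
F_nw = 0.6 F_EXX = 0.6 × 550 = 330 MPa.
φR_n = 0.75 × 330 × 3563 × 10⁻³ = 881.9 kN.

φR_n ≈ 882 kN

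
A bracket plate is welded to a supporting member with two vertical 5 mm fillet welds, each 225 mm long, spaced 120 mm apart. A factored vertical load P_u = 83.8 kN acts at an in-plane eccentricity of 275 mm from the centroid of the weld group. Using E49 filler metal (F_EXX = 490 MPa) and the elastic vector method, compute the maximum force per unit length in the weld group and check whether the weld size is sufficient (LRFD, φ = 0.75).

f_max ≈ 937 N/mm; NOT adequate

Total weld length L_w = 450 mm. Treat welds as unit-width lines.
Polar moment about centroid: J = 2[d³/12 + d(b/2)²] = 2[225³/12 + 225×60²] = 3518000 mm³.
Direct shear f_v = P/L_w = 83.8×10³ / 450 = 186.2 N/mm (vertical).
Torsion M = P·e = 83.8×10³ × 275 = 23045000 N·mm.
Critical point at (x, y) = (60, 112.5) from centroid. f_tx = M·y/J = 736.9 N/mm; f_ty = M·x/J = 393 N/mm.
Resultant f_max = √[f_tx² + (f_v + f_ty)²] = √[736.9² + (186.2 + 393)²] = 937.2 N/mm.
Capacity per unit length: φr_n = 0.75 × 0.6 × 490 × (0.707 × 5) = 779.5 N/mm.
937.2 > 779.5 → NOT adequate.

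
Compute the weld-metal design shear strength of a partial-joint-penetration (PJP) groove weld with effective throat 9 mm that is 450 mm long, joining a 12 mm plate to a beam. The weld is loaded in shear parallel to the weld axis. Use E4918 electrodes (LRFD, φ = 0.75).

E49XX → F_EXX = 490 MPa.
Effective throat (given) t_e = 9 mm.
A_we = 9 × 450 = 4050 mm².
F_nw = 0.6 F_EXX = 294 MPa.
φR_n = 0.75 × 294 × 4050 × 10⁻³ = 893 kN.

φR_n ≈ 893 kN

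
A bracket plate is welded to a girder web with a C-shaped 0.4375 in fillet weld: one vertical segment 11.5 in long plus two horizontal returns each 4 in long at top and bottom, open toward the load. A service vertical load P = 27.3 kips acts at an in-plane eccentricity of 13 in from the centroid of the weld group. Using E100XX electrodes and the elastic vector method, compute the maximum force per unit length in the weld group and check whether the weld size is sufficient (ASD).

f_max ≈ 6.34 kip/in; adequate

E100XX → F_EXX = 100 ksi.
Total weld length L_w = 19.5 in. Treat welds as unit-width lines.
Centroid: x̄ = 2×4×2 / 19.5 = 0.8205 in from the vertical weld.
Polar moment about centroid: J = I_x + I_y = [11.5³/12 + 2×4×5.75²] + [11.5×0.8205² + 2(4³/12 + 4×1.179²)] = 420.8 in³.
Direct shear f_v = P/L_w = 27.3 / 19.5 = 1.4 kip/in (vertical).
Torsion M = P·e = 27.3 × 13 = 354.9 kip·in.
Critical point at (x, y) = (3.179, 5.75) from centroid. f_tx = M·y/J = 4.85 kip/in; f_ty = M·x/J = 2.682 kip/in.
Resultant f_max = √[f_tx² + (f_v + f_ty)²] = √[4.85² + (1.4 + 2.682)²] = 6.339 kip/in.
Capacity per unit length: r_n/Ω = (1/2.0) × 0.6 × 100 × (0.707 × 0.4375) = 9.279 kip/in.
6.339 ≤ 9.279 → adequate.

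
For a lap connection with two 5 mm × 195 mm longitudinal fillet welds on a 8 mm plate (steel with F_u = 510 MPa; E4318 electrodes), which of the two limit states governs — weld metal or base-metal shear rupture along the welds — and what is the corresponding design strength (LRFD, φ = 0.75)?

E43XX → F_EXX = 430 MPa.
t_e = 0.707 × 5 = 3.535 mm; L = 390 mm.
Weld metal: φR_n = 0.75 × 0.6 × 430 × 3.535 × 390 × 10⁻³ = 266.8 kN.
Base metal (shear rupture): φR_n = 0.75 × 0.6 × 510 × 8 × 390 × 10⁻³ = 716 kN.
Governing: weld metal.

φR_n ≈ 267 kN (weld metal governs)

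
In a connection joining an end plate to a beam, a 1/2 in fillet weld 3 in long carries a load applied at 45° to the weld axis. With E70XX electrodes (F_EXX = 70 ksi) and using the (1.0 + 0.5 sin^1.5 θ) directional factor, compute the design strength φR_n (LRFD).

φR_n ≈ 43.3 kips

t_e = 0.707 × 0.5 = 0.3535 in; A_we = 0.3535 × 3 = 1.06 in².
Directional factor: 1.0 + 0.5 sin^1.5(45°) = 1.297.
F_nw = 0.6 × 70 × 1.297 = 54.49 ksi.
φR_n = 0.75 × 54.49 × 1.06 = 43.34 kips.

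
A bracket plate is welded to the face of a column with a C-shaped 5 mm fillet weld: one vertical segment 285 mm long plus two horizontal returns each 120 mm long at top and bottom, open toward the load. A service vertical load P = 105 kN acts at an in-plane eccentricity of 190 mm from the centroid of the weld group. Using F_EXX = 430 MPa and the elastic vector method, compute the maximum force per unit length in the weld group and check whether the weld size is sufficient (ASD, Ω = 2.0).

Total weld length L_w = 525 mm. Treat welds as unit-width lines.
Centroid: x̄ = 2×120×60 / 525 = 27.43 mm from the vertical weld.
Polar moment about centroid: J = I_x + I_y = [285³/12 + 2×120×142.5²] + [285×27.43² + 2(120³/12 + 120×32.57²)] = 7560000 mm³.
Direct shear f_v = P/L_w = 105×10³ / 525 = 200 N/mm (vertical).
Torsion M = P·e = 105×10³ × 190 = 19950000 N·mm.
Critical point at (x, y) = (92.57, 142.5) from centroid. f_tx = M·y/J = 376.1 N/mm; f_ty = M·x/J = 244.3 N/mm.
Resultant f_max = √[f_tx² + (f_v + f_ty)²] = √[376.1² + (200 + 244.3)²] = 582.1 N/mm.
Capacity per unit length: r_n/Ω = (1/2.0) × 0.6 × 430 × (0.707 × 5) = 456 N/mm.
582.1 > 456 → NOT adequate.

f_max ≈ 582 N/mm; NOT adequate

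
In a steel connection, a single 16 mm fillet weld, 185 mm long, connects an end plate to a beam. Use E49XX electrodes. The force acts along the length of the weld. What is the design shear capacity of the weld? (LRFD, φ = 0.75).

E49XX → F_EXX = 490 MPa.
Effective throat t_e = 0.707 × 16 = 11.31 mm.
Total length L = 185 mm; A_we = 11.31 × 185 = 2093 mm².
F_nw = 0.6 F_EXX = 0.6 × 490 = 294 MPa.
φR_n = 0.75 × 294 × 2093 × 10⁻³ = 461.4 kN.

φR_n ≈ 461 kN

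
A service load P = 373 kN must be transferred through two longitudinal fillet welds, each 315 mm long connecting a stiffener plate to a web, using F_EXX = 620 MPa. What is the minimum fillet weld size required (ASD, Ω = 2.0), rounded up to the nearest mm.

Total weld length L = 630 mm.
Required throat t_e = P × Ω / (0.6 F_EXX × L) = 373 × 2.0 / (0.6 × 620 × 630 × 10⁻³) = 3.183 mm.
Required leg w = t_e / 0.707 = 4.502 mm → use 5 mm.

w = 5 mm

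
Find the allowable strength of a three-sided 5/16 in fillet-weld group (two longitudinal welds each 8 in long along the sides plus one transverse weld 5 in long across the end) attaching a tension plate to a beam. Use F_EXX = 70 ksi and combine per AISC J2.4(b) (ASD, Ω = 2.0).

t_e = 0.707 × 0.3125 = 0.2209 in.
R_nwl = 0.6 × 70 × 0.2209 × 16 = 148.5 kip (longitudinal, 2 welds).
R_nwt = 0.6 × 70 × 0.2209 × 5 = 46.4 kip (transverse, base value).
(i) R_nwl + R_nwt = 194.9 kip; (ii) 0.85 R_nwl + 1.5 R_nwt = 195.8 kip.
R_n = max = 195.8 kip [governs: (ii)]; R_n/Ω = 97.9 kip.

R_n/Ω ≈ 97.9 kip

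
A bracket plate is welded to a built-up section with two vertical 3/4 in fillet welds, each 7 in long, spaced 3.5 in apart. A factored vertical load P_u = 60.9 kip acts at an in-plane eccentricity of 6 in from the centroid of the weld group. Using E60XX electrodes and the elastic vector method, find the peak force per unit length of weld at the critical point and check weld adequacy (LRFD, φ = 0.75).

E60XX → F_EXX = 60 ksi.
Total weld length L_w = 14 in. Treat welds as unit-width lines.
Polar moment about centroid: J = 2[d³/12 + d(b/2)²] = 2[7³/12 + 7×1.75²] = 100 in³.
Direct shear f_v = P/L_w = 60.9 / 14 = 4.35 kip/in (vertical).
Torsion M = P·e = 60.9 × 6 = 365.4 kip·in.
Critical point at (x, y) = (1.75, 3.5) from centroid. f_tx = M·y/J = 12.78 kip/in; f_ty = M·x/J = 6.392 kip/in.
Resultant f_max = √[f_tx² + (f_v + f_ty)²] = √[12.78² + (4.35 + 6.392)²] = 16.7 kip/in.
Capacity per unit length: φr_n = 0.75 × 0.6 × 60 × (0.707 × 0.75) = 14.32 kip/in.
16.7 > 14.32 → NOT adequate.

f_max ≈ 16.7 kip/in; NOT adequate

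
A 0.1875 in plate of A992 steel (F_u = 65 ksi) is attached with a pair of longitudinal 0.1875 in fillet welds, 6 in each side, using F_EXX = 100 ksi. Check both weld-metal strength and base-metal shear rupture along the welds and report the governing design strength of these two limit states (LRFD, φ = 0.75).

t_e = 0.707 × 0.1875 = 0.1326 in; L = 12 in.
Weld metal: φR_n = 0.75 × 0.6 × 100 × 0.1326 × 12 = 71.58 kips.
Base metal (shear rupture): φR_n = 0.75 × 0.6 × 65 × 0.1875 × 12 = 65.81 kips.
Governing: base-metal shear rupture.

φR_n ≈ 65.8 kips (base-metal shear rupture governs)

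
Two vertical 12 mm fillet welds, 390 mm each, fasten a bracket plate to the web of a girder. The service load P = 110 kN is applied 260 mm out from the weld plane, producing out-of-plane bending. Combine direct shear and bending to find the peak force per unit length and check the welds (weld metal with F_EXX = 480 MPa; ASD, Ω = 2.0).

f_max ≈ 581 N/mm; adequate

L_w = 2 × 390 = 780 mm; section modulus (unit throat) S = 2 × L²/6 = 50700 mm².
Direct shear f_v = P/L_w = 110×10³/780 = 141 N/mm.
Moment M = P × e = 110×10³ × 260 = 28600000 N·mm; bending f_b = M/S = 564.1 N/mm.
f_max = √(f_v² + f_b²) = √(141² + 564.1²) = 581.5 N/mm.
r_n/Ω = (1/2.0) × 0.6 × 480 × (0.707 × 12) = 1222 N/mm → adequate.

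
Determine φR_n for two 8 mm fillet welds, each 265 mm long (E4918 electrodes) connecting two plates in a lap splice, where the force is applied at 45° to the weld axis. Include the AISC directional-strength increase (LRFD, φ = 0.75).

φR_n ≈ 858 kN

E49XX → F_EXX = 490 MPa.
t_e = 0.707 × 8 = 5.656 mm; A_we = 5.656 × 530 = 2998 mm².
Directional factor: 1.0 + 0.5 sin^1.5(45°) = 1.297.
F_nw = 0.6 × 490 × 1.297 = 381.4 MPa.
φR_n = 0.75 × 381.4 × 2998 × 10⁻³ = 857.5 kN.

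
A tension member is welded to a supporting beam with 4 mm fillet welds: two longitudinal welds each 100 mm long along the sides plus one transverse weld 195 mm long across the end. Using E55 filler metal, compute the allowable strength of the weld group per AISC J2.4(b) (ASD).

E55XX → F_EXX = 550 MPa.
t_e = 0.707 × 4 = 2.828 mm.
R_nwl = 0.6 × 550 × 2.828 × 200 × 10⁻³ = 186.6 kN (longitudinal, 2 welds).
R_nwt = 0.6 × 550 × 2.828 × 195 × 10⁻³ = 182 kN (transverse, base value).
(i) R_nwl + R_nwt = 368.6 kN; (ii) 0.85 R_nwl + 1.5 R_nwt = 431.6 kN.
R_n = max = 431.6 kN [governs: (ii)]; R_n/Ω = 215.8 kN.

R_n/Ω ≈ 216 kN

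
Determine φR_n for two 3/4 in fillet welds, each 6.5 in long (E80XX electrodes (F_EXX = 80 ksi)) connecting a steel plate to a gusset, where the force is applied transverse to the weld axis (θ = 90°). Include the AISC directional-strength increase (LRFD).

t_e = 0.707 × 0.75 = 0.5302 in; A_we = 0.5302 × 13 = 6.893 in².
Directional factor: 1.0 + 0.5 sin^1.5(90°) = 1.5.
F_nw = 0.6 × 80 × 1.5 = 72 ksi.
φR_n = 0.75 × 72 × 6.893 = 372.2 kip.

φR_n ≈ 372 kip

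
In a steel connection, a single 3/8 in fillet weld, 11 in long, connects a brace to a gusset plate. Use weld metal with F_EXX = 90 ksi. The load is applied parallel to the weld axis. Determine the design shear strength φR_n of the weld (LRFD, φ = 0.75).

φR_n ≈ 118 kip

Effective throat t_e = 0.707 × 0.375 = 0.2651 in.
Total length L = 11 in; A_we = 0.2651 × 11 = 2.916 in².
F_nw = 0.6 F_EXX = 0.6 × 90 = 54 ksi.
φR_n = 0.75 × 54 × 2.916 = 118.1 kip.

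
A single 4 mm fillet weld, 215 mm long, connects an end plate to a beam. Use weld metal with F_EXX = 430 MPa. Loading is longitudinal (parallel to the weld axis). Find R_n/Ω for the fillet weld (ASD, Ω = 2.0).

Effective throat t_e = 0.707 × 4 = 2.828 mm.
Total length L = 215 mm; A_we = 2.828 × 215 = 608 mm².
F_nw = 0.6 F_EXX = 0.6 × 430 = 258 MPa.
R_n = 258 × 608 × 10⁻³ = 156.9 kN; R_n/Ω = 156.9/2.0 = 78.43 kN.

R_n/Ω ≈ 78.4 kN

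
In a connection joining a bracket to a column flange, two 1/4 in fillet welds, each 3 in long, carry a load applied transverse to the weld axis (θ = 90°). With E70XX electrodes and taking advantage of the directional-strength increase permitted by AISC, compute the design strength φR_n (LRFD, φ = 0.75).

φR_n ≈ 50.1 kips

E70XX → F_EXX = 70 ksi.
t_e = 0.707 × 0.25 = 0.1767 in; A_we = 0.1767 × 6 = 1.06 in².
Directional factor: 1.0 + 0.5 sin^1.5(90°) = 1.5.
F_nw = 0.6 × 70 × 1.5 = 63 ksi.
φR_n = 0.75 × 63 × 1.06 = 50.11 kips.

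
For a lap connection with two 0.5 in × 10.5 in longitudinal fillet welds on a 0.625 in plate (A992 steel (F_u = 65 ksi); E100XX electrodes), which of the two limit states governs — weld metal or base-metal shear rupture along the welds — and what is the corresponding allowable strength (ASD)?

R_n/Ω ≈ 223 kip (weld metal governs)

E100XX → F_EXX = 100 ksi.
t_e = 0.707 × 0.5 = 0.3535 in; L = 21 in.
Weld metal: R_n/Ω = (1/2.0) × 0.6 × 100 × 0.3535 × 21 = 222.7 kip.
Base metal (shear rupture): R_n/Ω = (1/2.0) × 0.6 × 65 × 0.625 × 21 = 255.9 kip.
Governing: weld metal.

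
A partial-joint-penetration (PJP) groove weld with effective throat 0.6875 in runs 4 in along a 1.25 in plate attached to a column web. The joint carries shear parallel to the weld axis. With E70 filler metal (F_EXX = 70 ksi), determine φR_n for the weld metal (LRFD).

Effective throat (given) t_e = 0.6875 in.
A_we = 0.6875 × 4 = 2.75 in².
F_nw = 0.6 F_EXX = 42 ksi.
φR_n = 0.75 × 42 × 2.75 = 86.62 kip.

φR_n ≈ 86.6 kip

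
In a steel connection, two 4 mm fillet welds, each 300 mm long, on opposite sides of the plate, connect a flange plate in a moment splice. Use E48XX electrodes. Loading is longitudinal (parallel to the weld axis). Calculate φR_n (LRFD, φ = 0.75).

E48XX → F_EXX = 480 MPa.
Effective throat t_e = 0.707 × 4 = 2.828 mm.
Total length L = 600 mm; A_we = 2.828 × 600 = 1697 mm².
F_nw = 0.6 F_EXX = 0.6 × 480 = 288 MPa.
φR_n = 0.75 × 288 × 1697 × 10⁻³ = 366.5 kN.

φR_n ≈ 367 kN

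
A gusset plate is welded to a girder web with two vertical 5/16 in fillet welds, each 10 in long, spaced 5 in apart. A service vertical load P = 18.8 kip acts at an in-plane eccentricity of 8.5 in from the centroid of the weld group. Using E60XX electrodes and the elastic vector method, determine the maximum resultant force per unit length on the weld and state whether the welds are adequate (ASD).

f_max ≈ 3.58 kip/in; adequate

E60XX → F_EXX = 60 ksi.
Total weld length L_w = 20 in. Treat welds as unit-width lines.
Polar moment about centroid: J = 2[d³/12 + d(b/2)²] = 2[10³/12 + 10×2.5²] = 291.7 in³.
Direct shear f_v = P/L_w = 18.8 / 20 = 0.94 kip/in (vertical).
Torsion M = P·e = 18.8 × 8.5 = 159.8 kip·in.
Critical point at (x, y) = (2.5, 5) from centroid. f_tx = M·y/J = 2.739 kip/in; f_ty = M·x/J = 1.37 kip/in.
Resultant f_max = √[f_tx² + (f_v + f_ty)²] = √[2.739² + (0.94 + 1.37)²] = 3.583 kip/in.
Capacity per unit length: r_n/Ω = (1/2.0) × 0.6 × 60 × (0.707 × 0.3125) = 3.977 kip/in.
3.583 ≤ 3.977 → adequate.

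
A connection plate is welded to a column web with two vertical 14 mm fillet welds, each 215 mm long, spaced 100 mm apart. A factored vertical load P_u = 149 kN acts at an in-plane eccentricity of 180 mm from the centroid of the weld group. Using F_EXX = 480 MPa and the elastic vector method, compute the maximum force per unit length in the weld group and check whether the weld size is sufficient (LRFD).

Total weld length L_w = 430 mm. Treat welds as unit-width lines.
Polar moment about centroid: J = 2[d³/12 + d(b/2)²] = 2[215³/12 + 215×50²] = 2731000 mm³.
Direct shear f_v = P/L_w = 149×10³ / 430 = 346.5 N/mm (vertical).
Torsion M = P·e = 149×10³ × 180 = 26820000 N·mm.
Critical point at (x, y) = (50, 107.5) from centroid. f_tx = M·y/J = 1056 N/mm; f_ty = M·x/J = 491 N/mm.
Resultant f_max = √[f_tx² + (f_v + f_ty)²] = √[1056² + (346.5 + 491)²] = 1347 N/mm.
Capacity per unit length: φr_n = 0.75 × 0.6 × 480 × (0.707 × 14) = 2138 N/mm.
1347 ≤ 2138 → adequate.

f_max ≈ 1350 N/mm; adequate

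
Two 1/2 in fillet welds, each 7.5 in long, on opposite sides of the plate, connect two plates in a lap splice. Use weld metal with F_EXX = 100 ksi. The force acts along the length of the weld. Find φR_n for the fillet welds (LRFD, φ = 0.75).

φR_n ≈ 239 kips

Effective throat t_e = 0.707 × 0.5 = 0.3535 in.
Total length L = 15 in; A_we = 0.3535 × 15 = 5.302 in².
F_nw = 0.6 F_EXX = 0.6 × 100 = 60 ksi.
φR_n = 0.75 × 60 × 5.302 = 238.6 kips.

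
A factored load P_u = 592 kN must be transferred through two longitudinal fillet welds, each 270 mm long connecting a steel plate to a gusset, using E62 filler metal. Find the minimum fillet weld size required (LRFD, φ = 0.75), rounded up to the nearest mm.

E62XX → F_EXX = 620 MPa.
Total weld length L = 540 mm.
Required throat t_e = P_u / (φ × 0.6 F_EXX × L) = 592 / (0.75 × 0.6 × 620 × 540 × 10⁻³) = 3.929 mm.
Required leg w = t_e / 0.707 = 5.558 mm → use 6 mm.

w = 6 mm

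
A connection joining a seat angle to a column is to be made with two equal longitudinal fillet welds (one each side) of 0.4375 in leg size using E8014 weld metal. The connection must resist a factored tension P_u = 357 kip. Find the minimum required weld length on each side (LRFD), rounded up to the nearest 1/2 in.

L = 16.5 in on each side

E80XX → F_EXX = 80 ksi.
Throat t_e = 0.707 × 0.4375 = 0.3093 in.
φr_n = 0.75 × 0.6 × 80 × 0.3093 = 11.14 kip/in.
L_req = P_u / φr_n = 357 / 11.14 = 32.06 in total.
Per side: 32.06 / 2 = 16.03 in.
Round up → use L = 16.5 in on each side.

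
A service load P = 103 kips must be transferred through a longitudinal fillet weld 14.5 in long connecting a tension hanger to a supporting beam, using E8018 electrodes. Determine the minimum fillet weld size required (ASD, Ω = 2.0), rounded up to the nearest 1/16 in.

w = 7/16 in

E80XX → F_EXX = 80 ksi.
Total weld length L = 14.5 in.
Required throat t_e = P × Ω / (0.6 F_EXX × L) = 103 × 2.0 / (0.6 × 80 × 14.5) = 0.296 in.
Required leg w = t_e / 0.707 = 0.4186 in → use 7/16 in.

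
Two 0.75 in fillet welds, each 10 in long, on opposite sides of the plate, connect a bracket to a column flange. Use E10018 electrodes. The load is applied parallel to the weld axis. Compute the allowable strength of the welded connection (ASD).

R_n/Ω ≈ 318 kips

E100XX → F_EXX = 100 ksi.
Effective throat t_e = 0.707 × 0.75 = 0.5302 in.
Total length L = 20 in; A_we = 0.5302 × 20 = 10.61 in².
F_nw = 0.6 F_EXX = 0.6 × 100 = 60 ksi.
R_n = 60 × 10.61 = 636.3 kips; R_n/Ω = 636.3/2.0 = 318.2 kips.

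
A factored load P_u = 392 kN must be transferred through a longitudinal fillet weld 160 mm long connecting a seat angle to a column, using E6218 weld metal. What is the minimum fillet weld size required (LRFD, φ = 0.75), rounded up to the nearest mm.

w = 13 mm

E62XX → F_EXX = 620 MPa.
Total weld length L = 160 mm.
Required throat t_e = P_u / (φ × 0.6 F_EXX × L) = 392 / (0.75 × 0.6 × 620 × 160 × 10⁻³) = 8.781 mm.
Required leg w = t_e / 0.707 = 12.42 mm → use 13 mm.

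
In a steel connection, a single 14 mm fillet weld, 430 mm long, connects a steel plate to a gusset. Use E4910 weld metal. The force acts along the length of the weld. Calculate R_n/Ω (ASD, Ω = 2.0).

E49XX → F_EXX = 490 MPa.
Effective throat t_e = 0.707 × 14 = 9.898 mm.
Total length L = 430 mm; A_we = 9.898 × 430 = 4256 mm².
F_nw = 0.6 F_EXX = 0.6 × 490 = 294 MPa.
R_n = 294 × 4256 × 10⁻³ = 1251 kN; R_n/Ω = 1251/2.0 = 625.7 kN.

R_n/Ω ≈ 626 kN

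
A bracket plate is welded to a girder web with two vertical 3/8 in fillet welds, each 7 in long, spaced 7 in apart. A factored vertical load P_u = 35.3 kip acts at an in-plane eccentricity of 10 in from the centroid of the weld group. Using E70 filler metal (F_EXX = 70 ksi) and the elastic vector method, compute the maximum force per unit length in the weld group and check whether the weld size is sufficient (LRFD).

f_max ≈ 9.59 kip/in; NOT adequate

Total weld length L_w = 14 in. Treat welds as unit-width lines.
Polar moment about centroid: J = 2[d³/12 + d(b/2)²] = 2[7³/12 + 7×3.5²] = 228.7 in³.
Direct shear f_v = P/L_w = 35.3 / 14 = 2.521 kip/in (vertical).
Torsion M = P·e = 35.3 × 10 = 353 kip·in.
Critical point at (x, y) = (3.5, 3.5) from centroid. f_tx = M·y/J = 5.403 kip/in; f_ty = M·x/J = 5.403 kip/in.
Resultant f_max = √[f_tx² + (f_v + f_ty)²] = √[5.403² + (2.521 + 5.403)²] = 9.591 kip/in.
Capacity per unit length: φr_n = 0.75 × 0.6 × 70 × (0.707 × 0.375) = 8.351 kip/in.
9.591 > 8.351 → NOT adequate.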